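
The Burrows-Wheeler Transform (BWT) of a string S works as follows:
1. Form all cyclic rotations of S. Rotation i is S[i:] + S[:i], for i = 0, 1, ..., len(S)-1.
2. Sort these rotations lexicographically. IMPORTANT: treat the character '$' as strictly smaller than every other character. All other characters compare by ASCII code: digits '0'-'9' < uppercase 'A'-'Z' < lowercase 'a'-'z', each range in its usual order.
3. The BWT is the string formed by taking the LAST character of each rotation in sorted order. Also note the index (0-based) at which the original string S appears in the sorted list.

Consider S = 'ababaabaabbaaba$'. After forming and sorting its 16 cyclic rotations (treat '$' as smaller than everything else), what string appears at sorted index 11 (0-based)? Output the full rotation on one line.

Answer: baaba$ababaabaab

Derivation:
All 16 rotations (rotation i = S[i:]+S[:i]):
  rot[0] = ababaabaabbaaba$
  rot[1] = babaabaabbaaba$a
  rot[2] = abaabaabbaaba$ab
  rot[3] = baabaabbaaba$aba
  rot[4] = aabaabbaaba$abab
  rot[5] = abaabbaaba$ababa
  rot[6] = baabbaaba$ababaa
  rot[7] = aabbaaba$ababaab
  rot[8] = abbaaba$ababaaba
  rot[9] = bbaaba$ababaabaa
  rot[10] = baaba$ababaabaab
  rot[11] = aaba$ababaabaabb
  rot[12] = aba$ababaabaabba
  rot[13] = ba$ababaabaabbaa
  rot[14] = a$ababaabaabbaab
  rot[15] = $ababaabaabbaaba
Sorted (with $ < everything):
  sorted[0] = $ababaabaabbaaba
  sorted[1] = a$ababaabaabbaab
  sorted[2] = aaba$ababaabaabb
  sorted[3] = aabaabbaaba$abab
  sorted[4] = aabbaaba$ababaab
  sorted[5] = aba$ababaabaabba
  sorted[6] = abaabaabbaaba$ab
  sorted[7] = abaabbaaba$ababa
  sorted[8] = ababaabaabbaaba$
  sorted[9] = abbaaba$ababaaba
  sorted[10] = ba$ababaabaabbaa
  sorted[11] = baaba$ababaabaab
  sorted[12] = baabaabbaaba$aba
  sorted[13] = baabbaaba$ababaa
  sorted[14] = babaabaabbaaba$a
  sorted[15] = bbaaba$ababaabaa
sorted[11] = baaba$ababaabaab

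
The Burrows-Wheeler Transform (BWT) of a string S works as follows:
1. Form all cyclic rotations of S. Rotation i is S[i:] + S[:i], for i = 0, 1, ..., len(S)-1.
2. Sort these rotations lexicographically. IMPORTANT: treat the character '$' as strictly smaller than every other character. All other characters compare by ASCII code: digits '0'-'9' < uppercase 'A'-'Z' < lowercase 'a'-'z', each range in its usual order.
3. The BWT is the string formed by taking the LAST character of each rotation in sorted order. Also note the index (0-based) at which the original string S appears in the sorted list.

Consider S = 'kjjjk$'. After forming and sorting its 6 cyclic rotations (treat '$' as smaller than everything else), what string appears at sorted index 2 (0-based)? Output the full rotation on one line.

Answer: jjk$kj

Derivation:
All 6 rotations (rotation i = S[i:]+S[:i]):
  rot[0] = kjjjk$
  rot[1] = jjjk$k
  rot[2] = jjk$kj
  rot[3] = jk$kjj
  rot[4] = k$kjjj
  rot[5] = $kjjjk
Sorted (with $ < everything):
  sorted[0] = $kjjjk
  sorted[1] = jjjk$k
  sorted[2] = jjk$kj
  sorted[3] = jk$kjj
  sorted[4] = k$kjjj
  sorted[5] = kjjjk$
sorted[2] = jjk$kj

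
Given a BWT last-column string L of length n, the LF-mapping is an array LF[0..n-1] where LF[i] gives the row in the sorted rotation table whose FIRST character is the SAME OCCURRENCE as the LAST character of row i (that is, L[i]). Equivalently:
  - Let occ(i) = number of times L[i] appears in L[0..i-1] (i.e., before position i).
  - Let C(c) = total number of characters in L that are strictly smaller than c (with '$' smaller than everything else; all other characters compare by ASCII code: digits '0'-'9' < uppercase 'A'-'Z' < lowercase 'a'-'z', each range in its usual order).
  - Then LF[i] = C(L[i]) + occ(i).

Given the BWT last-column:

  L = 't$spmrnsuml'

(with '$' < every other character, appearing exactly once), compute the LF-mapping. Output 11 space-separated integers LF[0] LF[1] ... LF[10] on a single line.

Char counts: '$':1, 'l':1, 'm':2, 'n':1, 'p':1, 'r':1, 's':2, 't':1, 'u':1
C (first-col start): C('$')=0, C('l')=1, C('m')=2, C('n')=4, C('p')=5, C('r')=6, C('s')=7, C('t')=9, C('u')=10
L[0]='t': occ=0, LF[0]=C('t')+0=9+0=9
L[1]='$': occ=0, LF[1]=C('$')+0=0+0=0
L[2]='s': occ=0, LF[2]=C('s')+0=7+0=7
L[3]='p': occ=0, LF[3]=C('p')+0=5+0=5
L[4]='m': occ=0, LF[4]=C('m')+0=2+0=2
L[5]='r': occ=0, LF[5]=C('r')+0=6+0=6
L[6]='n': occ=0, LF[6]=C('n')+0=4+0=4
L[7]='s': occ=1, LF[7]=C('s')+1=7+1=8
L[8]='u': occ=0, LF[8]=C('u')+0=10+0=10
L[9]='m': occ=1, LF[9]=C('m')+1=2+1=3
L[10]='l': occ=0, LF[10]=C('l')+0=1+0=1

Answer: 9 0 7 5 2 6 4 8 10 3 1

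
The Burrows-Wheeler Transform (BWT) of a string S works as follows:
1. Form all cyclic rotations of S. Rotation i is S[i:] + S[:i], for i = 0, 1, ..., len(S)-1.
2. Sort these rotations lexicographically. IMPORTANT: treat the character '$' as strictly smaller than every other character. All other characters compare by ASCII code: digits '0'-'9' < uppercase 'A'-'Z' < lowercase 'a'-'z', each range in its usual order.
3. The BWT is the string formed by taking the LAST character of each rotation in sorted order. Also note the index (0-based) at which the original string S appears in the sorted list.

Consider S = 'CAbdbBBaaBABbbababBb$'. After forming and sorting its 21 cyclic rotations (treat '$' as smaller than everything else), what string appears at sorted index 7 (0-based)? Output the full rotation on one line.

Answer: BbbababBb$CAbdbBBaaBA

Derivation:
All 21 rotations (rotation i = S[i:]+S[:i]):
  rot[0] = CAbdbBBaaBABbbababBb$
  rot[1] = AbdbBBaaBABbbababBb$C
  rot[2] = bdbBBaaBABbbababBb$CA
  rot[3] = dbBBaaBABbbababBb$CAb
  rot[4] = bBBaaBABbbababBb$CAbd
  rot[5] = BBaaBABbbababBb$CAbdb
  rot[6] = BaaBABbbababBb$CAbdbB
  rot[7] = aaBABbbababBb$CAbdbBB
  rot[8] = aBABbbababBb$CAbdbBBa
  rot[9] = BABbbababBb$CAbdbBBaa
  rot[10] = ABbbababBb$CAbdbBBaaB
  rot[11] = BbbababBb$CAbdbBBaaBA
  rot[12] = bbababBb$CAbdbBBaaBAB
  rot[13] = bababBb$CAbdbBBaaBABb
  rot[14] = ababBb$CAbdbBBaaBABbb
  rot[15] = babBb$CAbdbBBaaBABbba
  rot[16] = abBb$CAbdbBBaaBABbbab
  rot[17] = bBb$CAbdbBBaaBABbbaba
  rot[18] = Bb$CAbdbBBaaBABbbabab
  rot[19] = b$CAbdbBBaaBABbbababB
  rot[20] = $CAbdbBBaaBABbbababBb
Sorted (with $ < everything):
  sorted[0] = $CAbdbBBaaBABbbababBb
  sorted[1] = ABbbababBb$CAbdbBBaaB
  sorted[2] = AbdbBBaaBABbbababBb$C
  sorted[3] = BABbbababBb$CAbdbBBaa
  sorted[4] = BBaaBABbbababBb$CAbdb
  sorted[5] = BaaBABbbababBb$CAbdbB
  sorted[6] = Bb$CAbdbBBaaBABbbabab
  sorted[7] = BbbababBb$CAbdbBBaaBA
  sorted[8] = CAbdbBBaaBABbbababBb$
  sorted[9] = aBABbbababBb$CAbdbBBa
  sorted[10] = aaBABbbababBb$CAbdbBB
  sorted[11] = abBb$CAbdbBBaaBABbbab
  sorted[12] = ababBb$CAbdbBBaaBABbb
  sorted[13] = b$CAbdbBBaaBABbbababB
  sorted[14] = bBBaaBABbbababBb$CAbd
  sorted[15] = bBb$CAbdbBBaaBABbbaba
  sorted[16] = babBb$CAbdbBBaaBABbba
  sorted[17] = bababBb$CAbdbBBaaBABb
  sorted[18] = bbababBb$CAbdbBBaaBAB
  sorted[19] = bdbBBaaBABbbababBb$CA
  sorted[20] = dbBBaaBABbbababBb$CAb
sorted[7] = BbbababBb$CAbdbBBaaBA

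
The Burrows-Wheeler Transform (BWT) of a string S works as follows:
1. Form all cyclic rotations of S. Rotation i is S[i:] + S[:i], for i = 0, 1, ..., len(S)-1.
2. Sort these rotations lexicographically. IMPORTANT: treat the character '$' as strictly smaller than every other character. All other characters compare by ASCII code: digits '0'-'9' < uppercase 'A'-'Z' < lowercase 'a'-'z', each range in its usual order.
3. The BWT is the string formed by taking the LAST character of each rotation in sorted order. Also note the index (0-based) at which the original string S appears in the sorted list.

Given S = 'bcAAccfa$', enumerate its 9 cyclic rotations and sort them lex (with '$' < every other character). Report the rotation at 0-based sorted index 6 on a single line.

Answer: ccfa$bcAA

Derivation:
All 9 rotations (rotation i = S[i:]+S[:i]):
  rot[0] = bcAAccfa$
  rot[1] = cAAccfa$b
  rot[2] = AAccfa$bc
  rot[3] = Accfa$bcA
  rot[4] = ccfa$bcAA
  rot[5] = cfa$bcAAc
  rot[6] = fa$bcAAcc
  rot[7] = a$bcAAccf
  rot[8] = $bcAAccfa
Sorted (with $ < everything):
  sorted[0] = $bcAAccfa
  sorted[1] = AAccfa$bc
  sorted[2] = Accfa$bcA
  sorted[3] = a$bcAAccf
  sorted[4] = bcAAccfa$
  sorted[5] = cAAccfa$b
  sorted[6] = ccfa$bcAA
  sorted[7] = cfa$bcAAc
  sorted[8] = fa$bcAAcc
sorted[6] = ccfa$bcAA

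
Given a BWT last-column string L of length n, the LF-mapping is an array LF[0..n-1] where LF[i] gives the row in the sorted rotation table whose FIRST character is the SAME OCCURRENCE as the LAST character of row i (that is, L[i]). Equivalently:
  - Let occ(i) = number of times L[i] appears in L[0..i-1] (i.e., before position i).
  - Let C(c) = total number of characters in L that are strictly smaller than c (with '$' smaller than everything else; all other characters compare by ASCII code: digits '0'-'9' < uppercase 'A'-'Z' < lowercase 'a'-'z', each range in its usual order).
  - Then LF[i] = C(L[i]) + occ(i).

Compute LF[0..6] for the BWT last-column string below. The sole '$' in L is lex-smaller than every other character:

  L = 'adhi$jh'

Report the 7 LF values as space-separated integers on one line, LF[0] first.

Answer: 1 2 3 5 0 6 4

Derivation:
Char counts: '$':1, 'a':1, 'd':1, 'h':2, 'i':1, 'j':1
C (first-col start): C('$')=0, C('a')=1, C('d')=2, C('h')=3, C('i')=5, C('j')=6
L[0]='a': occ=0, LF[0]=C('a')+0=1+0=1
L[1]='d': occ=0, LF[1]=C('d')+0=2+0=2
L[2]='h': occ=0, LF[2]=C('h')+0=3+0=3
L[3]='i': occ=0, LF[3]=C('i')+0=5+0=5
L[4]='$': occ=0, LF[4]=C('$')+0=0+0=0
L[5]='j': occ=0, LF[5]=C('j')+0=6+0=6
L[6]='h': occ=1, LF[6]=C('h')+1=3+1=4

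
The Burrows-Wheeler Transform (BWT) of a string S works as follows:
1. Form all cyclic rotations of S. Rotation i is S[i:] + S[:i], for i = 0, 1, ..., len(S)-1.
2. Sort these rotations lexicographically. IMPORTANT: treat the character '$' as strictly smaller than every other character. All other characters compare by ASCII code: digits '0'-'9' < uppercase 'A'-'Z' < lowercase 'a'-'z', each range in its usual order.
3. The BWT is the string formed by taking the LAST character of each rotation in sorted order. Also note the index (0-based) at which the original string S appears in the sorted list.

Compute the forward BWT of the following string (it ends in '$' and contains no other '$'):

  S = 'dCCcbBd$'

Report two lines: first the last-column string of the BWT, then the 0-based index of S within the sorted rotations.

Answer: dbdCcCB$
7

Derivation:
All 8 rotations (rotation i = S[i:]+S[:i]):
  rot[0] = dCCcbBd$
  rot[1] = CCcbBd$d
  rot[2] = CcbBd$dC
  rot[3] = cbBd$dCC
  rot[4] = bBd$dCCc
  rot[5] = Bd$dCCcb
  rot[6] = d$dCCcbB
  rot[7] = $dCCcbBd
Sorted (with $ < everything):
  sorted[0] = $dCCcbBd  (last char: 'd')
  sorted[1] = Bd$dCCcb  (last char: 'b')
  sorted[2] = CCcbBd$d  (last char: 'd')
  sorted[3] = CcbBd$dC  (last char: 'C')
  sorted[4] = bBd$dCCc  (last char: 'c')
  sorted[5] = cbBd$dCC  (last char: 'C')
  sorted[6] = d$dCCcbB  (last char: 'B')
  sorted[7] = dCCcbBd$  (last char: '$')
Last column: dbdCcCB$
Original string S is at sorted index 7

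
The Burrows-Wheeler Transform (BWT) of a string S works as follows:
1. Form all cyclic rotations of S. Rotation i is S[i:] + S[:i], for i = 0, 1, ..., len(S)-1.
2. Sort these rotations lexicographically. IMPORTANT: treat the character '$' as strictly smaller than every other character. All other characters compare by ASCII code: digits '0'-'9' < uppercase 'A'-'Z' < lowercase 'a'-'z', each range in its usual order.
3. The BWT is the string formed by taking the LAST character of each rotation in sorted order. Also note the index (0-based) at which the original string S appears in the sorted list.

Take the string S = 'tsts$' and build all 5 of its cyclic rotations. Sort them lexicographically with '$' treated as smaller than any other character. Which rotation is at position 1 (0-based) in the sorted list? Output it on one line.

Answer: s$tst

Derivation:
All 5 rotations (rotation i = S[i:]+S[:i]):
  rot[0] = tsts$
  rot[1] = sts$t
  rot[2] = ts$ts
  rot[3] = s$tst
  rot[4] = $tsts
Sorted (with $ < everything):
  sorted[0] = $tsts
  sorted[1] = s$tst
  sorted[2] = sts$t
  sorted[3] = ts$ts
  sorted[4] = tsts$
sorted[1] = s$tst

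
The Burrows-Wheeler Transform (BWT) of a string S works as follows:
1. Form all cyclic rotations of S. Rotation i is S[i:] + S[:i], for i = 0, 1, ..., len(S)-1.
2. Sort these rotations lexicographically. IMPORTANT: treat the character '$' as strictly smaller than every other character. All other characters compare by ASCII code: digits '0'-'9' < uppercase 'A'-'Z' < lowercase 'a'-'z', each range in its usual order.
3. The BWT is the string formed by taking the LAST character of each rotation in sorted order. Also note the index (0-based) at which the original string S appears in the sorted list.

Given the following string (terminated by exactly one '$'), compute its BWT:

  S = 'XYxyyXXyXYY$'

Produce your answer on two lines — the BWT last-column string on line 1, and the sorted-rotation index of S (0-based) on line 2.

All 12 rotations (rotation i = S[i:]+S[:i]):
  rot[0] = XYxyyXXyXYY$
  rot[1] = YxyyXXyXYY$X
  rot[2] = xyyXXyXYY$XY
  rot[3] = yyXXyXYY$XYx
  rot[4] = yXXyXYY$XYxy
  rot[5] = XXyXYY$XYxyy
  rot[6] = XyXYY$XYxyyX
  rot[7] = yXYY$XYxyyXX
  rot[8] = XYY$XYxyyXXy
  rot[9] = YY$XYxyyXXyX
  rot[10] = Y$XYxyyXXyXY
  rot[11] = $XYxyyXXyXYY
Sorted (with $ < everything):
  sorted[0] = $XYxyyXXyXYY  (last char: 'Y')
  sorted[1] = XXyXYY$XYxyy  (last char: 'y')
  sorted[2] = XYY$XYxyyXXy  (last char: 'y')
  sorted[3] = XYxyyXXyXYY$  (last char: '$')
  sorted[4] = XyXYY$XYxyyX  (last char: 'X')
  sorted[5] = Y$XYxyyXXyXY  (last char: 'Y')
  sorted[6] = YY$XYxyyXXyX  (last char: 'X')
  sorted[7] = YxyyXXyXYY$X  (last char: 'X')
  sorted[8] = xyyXXyXYY$XY  (last char: 'Y')
  sorted[9] = yXXyXYY$XYxy  (last char: 'y')
  sorted[10] = yXYY$XYxyyXX  (last char: 'X')
  sorted[11] = yyXXyXYY$XYx  (last char: 'x')
Last column: Yyy$XYXXYyXx
Original string S is at sorted index 3

Answer: Yyy$XYXXYyXx
3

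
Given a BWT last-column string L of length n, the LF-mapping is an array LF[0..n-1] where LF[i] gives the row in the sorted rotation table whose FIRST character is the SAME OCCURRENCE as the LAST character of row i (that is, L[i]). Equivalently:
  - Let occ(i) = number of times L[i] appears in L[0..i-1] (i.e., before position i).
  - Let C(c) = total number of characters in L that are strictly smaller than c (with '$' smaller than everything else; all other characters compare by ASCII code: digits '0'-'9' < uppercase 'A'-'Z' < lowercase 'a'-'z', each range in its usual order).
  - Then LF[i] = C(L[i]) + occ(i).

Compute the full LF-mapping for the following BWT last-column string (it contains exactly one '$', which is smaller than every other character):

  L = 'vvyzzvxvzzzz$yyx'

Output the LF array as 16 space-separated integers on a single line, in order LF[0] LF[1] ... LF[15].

Answer: 1 2 7 10 11 3 5 4 12 13 14 15 0 8 9 6

Derivation:
Char counts: '$':1, 'v':4, 'x':2, 'y':3, 'z':6
C (first-col start): C('$')=0, C('v')=1, C('x')=5, C('y')=7, C('z')=10
L[0]='v': occ=0, LF[0]=C('v')+0=1+0=1
L[1]='v': occ=1, LF[1]=C('v')+1=1+1=2
L[2]='y': occ=0, LF[2]=C('y')+0=7+0=7
L[3]='z': occ=0, LF[3]=C('z')+0=10+0=10
L[4]='z': occ=1, LF[4]=C('z')+1=10+1=11
L[5]='v': occ=2, LF[5]=C('v')+2=1+2=3
L[6]='x': occ=0, LF[6]=C('x')+0=5+0=5
L[7]='v': occ=3, LF[7]=C('v')+3=1+3=4
L[8]='z': occ=2, LF[8]=C('z')+2=10+2=12
L[9]='z': occ=3, LF[9]=C('z')+3=10+3=13
L[10]='z': occ=4, LF[10]=C('z')+4=10+4=14
L[11]='z': occ=5, LF[11]=C('z')+5=10+5=15
L[12]='$': occ=0, LF[12]=C('$')+0=0+0=0
L[13]='y': occ=1, LF[13]=C('y')+1=7+1=8
L[14]='y': occ=2, LF[14]=C('y')+2=7+2=9
L[15]='x': occ=1, LF[15]=C('x')+1=5+1=6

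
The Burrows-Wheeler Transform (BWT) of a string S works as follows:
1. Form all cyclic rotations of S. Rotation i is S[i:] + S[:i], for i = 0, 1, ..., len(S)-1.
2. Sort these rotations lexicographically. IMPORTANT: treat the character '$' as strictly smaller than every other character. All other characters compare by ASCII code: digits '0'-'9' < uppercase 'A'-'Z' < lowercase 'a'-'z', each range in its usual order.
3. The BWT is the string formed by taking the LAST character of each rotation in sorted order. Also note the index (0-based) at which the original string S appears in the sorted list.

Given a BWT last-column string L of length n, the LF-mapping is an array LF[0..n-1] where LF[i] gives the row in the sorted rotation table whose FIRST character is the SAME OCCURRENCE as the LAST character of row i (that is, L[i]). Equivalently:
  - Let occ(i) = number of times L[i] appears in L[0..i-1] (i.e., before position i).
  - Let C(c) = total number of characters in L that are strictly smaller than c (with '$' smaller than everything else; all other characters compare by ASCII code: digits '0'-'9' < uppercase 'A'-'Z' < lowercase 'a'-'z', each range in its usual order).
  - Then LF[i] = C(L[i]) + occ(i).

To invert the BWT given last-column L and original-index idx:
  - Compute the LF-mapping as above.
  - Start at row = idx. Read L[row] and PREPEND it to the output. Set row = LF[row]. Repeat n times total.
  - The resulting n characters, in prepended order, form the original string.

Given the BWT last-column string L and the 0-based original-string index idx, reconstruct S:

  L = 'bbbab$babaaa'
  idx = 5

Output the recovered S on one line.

Answer: abbabaababb$

Derivation:
LF mapping: 6 7 8 1 9 0 10 2 11 3 4 5
Walk LF starting at row 5, prepending L[row]:
  step 1: row=5, L[5]='$', prepend. Next row=LF[5]=0
  step 2: row=0, L[0]='b', prepend. Next row=LF[0]=6
  step 3: row=6, L[6]='b', prepend. Next row=LF[6]=10
  step 4: row=10, L[10]='a', prepend. Next row=LF[10]=4
  step 5: row=4, L[4]='b', prepend. Next row=LF[4]=9
  step 6: row=9, L[9]='a', prepend. Next row=LF[9]=3
  step 7: row=3, L[3]='a', prepend. Next row=LF[3]=1
  step 8: row=1, L[1]='b', prepend. Next row=LF[1]=7
  step 9: row=7, L[7]='a', prepend. Next row=LF[7]=2
  step 10: row=2, L[2]='b', prepend. Next row=LF[2]=8
  step 11: row=8, L[8]='b', prepend. Next row=LF[8]=11
  step 12: row=11, L[11]='a', prepend. Next row=LF[11]=5
Reversed output: abbabaababb$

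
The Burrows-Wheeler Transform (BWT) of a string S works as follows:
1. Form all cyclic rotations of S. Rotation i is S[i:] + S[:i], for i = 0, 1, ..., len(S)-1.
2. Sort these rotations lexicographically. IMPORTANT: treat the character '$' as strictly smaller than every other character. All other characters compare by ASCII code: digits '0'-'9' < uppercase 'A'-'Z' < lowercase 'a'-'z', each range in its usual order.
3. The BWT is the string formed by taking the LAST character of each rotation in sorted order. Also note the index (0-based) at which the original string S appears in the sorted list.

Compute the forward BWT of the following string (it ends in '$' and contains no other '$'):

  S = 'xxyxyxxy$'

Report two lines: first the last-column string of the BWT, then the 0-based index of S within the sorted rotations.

Answer: yy$xyxxxx
2

Derivation:
All 9 rotations (rotation i = S[i:]+S[:i]):
  rot[0] = xxyxyxxy$
  rot[1] = xyxyxxy$x
  rot[2] = yxyxxy$xx
  rot[3] = xyxxy$xxy
  rot[4] = yxxy$xxyx
  rot[5] = xxy$xxyxy
  rot[6] = xy$xxyxyx
  rot[7] = y$xxyxyxx
  rot[8] = $xxyxyxxy
Sorted (with $ < everything):
  sorted[0] = $xxyxyxxy  (last char: 'y')
  sorted[1] = xxy$xxyxy  (last char: 'y')
  sorted[2] = xxyxyxxy$  (last char: '$')
  sorted[3] = xy$xxyxyx  (last char: 'x')
  sorted[4] = xyxxy$xxy  (last char: 'y')
  sorted[5] = xyxyxxy$x  (last char: 'x')
  sorted[6] = y$xxyxyxx  (last char: 'x')
  sorted[7] = yxxy$xxyx  (last char: 'x')
  sorted[8] = yxyxxy$xx  (last char: 'x')
Last column: yy$xyxxxx
Original string S is at sorted index 2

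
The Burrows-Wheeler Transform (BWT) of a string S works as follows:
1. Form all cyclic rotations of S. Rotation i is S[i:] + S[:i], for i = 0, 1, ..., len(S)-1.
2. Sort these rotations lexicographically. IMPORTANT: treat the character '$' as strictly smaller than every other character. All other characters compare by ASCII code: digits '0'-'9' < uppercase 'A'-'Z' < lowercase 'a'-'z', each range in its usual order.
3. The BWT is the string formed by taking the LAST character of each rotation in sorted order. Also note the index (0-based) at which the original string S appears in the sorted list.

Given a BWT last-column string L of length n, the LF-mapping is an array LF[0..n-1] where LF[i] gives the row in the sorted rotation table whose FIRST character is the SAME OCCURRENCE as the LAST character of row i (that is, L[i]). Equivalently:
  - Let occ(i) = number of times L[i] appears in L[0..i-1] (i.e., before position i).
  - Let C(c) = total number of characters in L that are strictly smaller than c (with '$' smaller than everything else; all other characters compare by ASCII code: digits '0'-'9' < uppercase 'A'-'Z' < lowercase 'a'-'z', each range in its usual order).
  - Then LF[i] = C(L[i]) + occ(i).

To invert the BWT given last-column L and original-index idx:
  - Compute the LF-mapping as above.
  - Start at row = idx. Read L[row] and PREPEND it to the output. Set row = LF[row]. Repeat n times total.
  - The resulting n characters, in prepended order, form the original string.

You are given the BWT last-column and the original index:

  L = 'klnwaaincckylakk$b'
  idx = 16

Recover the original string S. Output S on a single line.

Answer: wallabyknickknack$

Derivation:
LF mapping: 8 12 14 16 1 2 7 15 5 6 9 17 13 3 10 11 0 4
Walk LF starting at row 16, prepending L[row]:
  step 1: row=16, L[16]='$', prepend. Next row=LF[16]=0
  step 2: row=0, L[0]='k', prepend. Next row=LF[0]=8
  step 3: row=8, L[8]='c', prepend. Next row=LF[8]=5
  step 4: row=5, L[5]='a', prepend. Next row=LF[5]=2
  step 5: row=2, L[2]='n', prepend. Next row=LF[2]=14
  step 6: row=14, L[14]='k', prepend. Next row=LF[14]=10
  step 7: row=10, L[10]='k', prepend. Next row=LF[10]=9
  step 8: row=9, L[9]='c', prepend. Next row=LF[9]=6
  step 9: row=6, L[6]='i', prepend. Next row=LF[6]=7
  step 10: row=7, L[7]='n', prepend. Next row=LF[7]=15
  step 11: row=15, L[15]='k', prepend. Next row=LF[15]=11
  step 12: row=11, L[11]='y', prepend. Next row=LF[11]=17
  step 13: row=17, L[17]='b', prepend. Next row=LF[17]=4
  step 14: row=4, L[4]='a', prepend. Next row=LF[4]=1
  step 15: row=1, L[1]='l', prepend. Next row=LF[1]=12
  step 16: row=12, L[12]='l', prepend. Next row=LF[12]=13
  step 17: row=13, L[13]='a', prepend. Next row=LF[13]=3
  step 18: row=3, L[3]='w', prepend. Next row=LF[3]=16
Reversed output: wallabyknickknack$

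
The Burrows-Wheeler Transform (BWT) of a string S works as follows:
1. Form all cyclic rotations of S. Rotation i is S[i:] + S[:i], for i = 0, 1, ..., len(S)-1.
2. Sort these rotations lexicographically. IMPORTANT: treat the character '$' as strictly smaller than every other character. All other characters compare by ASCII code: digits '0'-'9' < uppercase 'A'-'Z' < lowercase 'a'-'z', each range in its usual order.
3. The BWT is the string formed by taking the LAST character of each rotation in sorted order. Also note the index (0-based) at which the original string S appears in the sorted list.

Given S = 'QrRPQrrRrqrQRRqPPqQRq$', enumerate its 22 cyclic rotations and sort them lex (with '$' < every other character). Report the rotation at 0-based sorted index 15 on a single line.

Answer: qQRq$QrRPQrrRrqrQRRqPP

Derivation:
All 22 rotations (rotation i = S[i:]+S[:i]):
  rot[0] = QrRPQrrRrqrQRRqPPqQRq$
  rot[1] = rRPQrrRrqrQRRqPPqQRq$Q
  rot[2] = RPQrrRrqrQRRqPPqQRq$Qr
  rot[3] = PQrrRrqrQRRqPPqQRq$QrR
  rot[4] = QrrRrqrQRRqPPqQRq$QrRP
  rot[5] = rrRrqrQRRqPPqQRq$QrRPQ
  rot[6] = rRrqrQRRqPPqQRq$QrRPQr
  rot[7] = RrqrQRRqPPqQRq$QrRPQrr
  rot[8] = rqrQRRqPPqQRq$QrRPQrrR
  rot[9] = qrQRRqPPqQRq$QrRPQrrRr
  rot[10] = rQRRqPPqQRq$QrRPQrrRrq
  rot[11] = QRRqPPqQRq$QrRPQrrRrqr
  rot[12] = RRqPPqQRq$QrRPQrrRrqrQ
  rot[13] = RqPPqQRq$QrRPQrrRrqrQR
  rot[14] = qPPqQRq$QrRPQrrRrqrQRR
  rot[15] = PPqQRq$QrRPQrrRrqrQRRq
  rot[16] = PqQRq$QrRPQrrRrqrQRRqP
  rot[17] = qQRq$QrRPQrrRrqrQRRqPP
  rot[18] = QRq$QrRPQrrRrqrQRRqPPq
  rot[19] = Rq$QrRPQrrRrqrQRRqPPqQ
  rot[20] = q$QrRPQrrRrqrQRRqPPqQR
  rot[21] = $QrRPQrrRrqrQRRqPPqQRq
Sorted (with $ < everything):
  sorted[0] = $QrRPQrrRrqrQRRqPPqQRq
  sorted[1] = PPqQRq$QrRPQrrRrqrQRRq
  sorted[2] = PQrrRrqrQRRqPPqQRq$QrR
  sorted[3] = PqQRq$QrRPQrrRrqrQRRqP
  sorted[4] = QRRqPPqQRq$QrRPQrrRrqr
  sorted[5] = QRq$QrRPQrrRrqrQRRqPPq
  sorted[6] = QrRPQrrRrqrQRRqPPqQRq$
  sorted[7] = QrrRrqrQRRqPPqQRq$QrRP
  sorted[8] = RPQrrRrqrQRRqPPqQRq$Qr
  sorted[9] = RRqPPqQRq$QrRPQrrRrqrQ
  sorted[10] = Rq$QrRPQrrRrqrQRRqPPqQ
  sorted[11] = RqPPqQRq$QrRPQrrRrqrQR
  sorted[12] = RrqrQRRqPPqQRq$QrRPQrr
  sorted[13] = q$QrRPQrrRrqrQRRqPPqQR
  sorted[14] = qPPqQRq$QrRPQrrRrqrQRR
  sorted[15] = qQRq$QrRPQrrRrqrQRRqPP
  sorted[16] = qrQRRqPPqQRq$QrRPQrrRr
  sorted[17] = rQRRqPPqQRq$QrRPQrrRrq
  sorted[18] = rRPQrrRrqrQRRqPPqQRq$Q
  sorted[19] = rRrqrQRRqPPqQRq$QrRPQr
  sorted[20] = rqrQRRqPPqQRq$QrRPQrrR
  sorted[21] = rrRrqrQRRqPPqQRq$QrRPQ
sorted[15] = qQRq$QrRPQrrRrqrQRRqPP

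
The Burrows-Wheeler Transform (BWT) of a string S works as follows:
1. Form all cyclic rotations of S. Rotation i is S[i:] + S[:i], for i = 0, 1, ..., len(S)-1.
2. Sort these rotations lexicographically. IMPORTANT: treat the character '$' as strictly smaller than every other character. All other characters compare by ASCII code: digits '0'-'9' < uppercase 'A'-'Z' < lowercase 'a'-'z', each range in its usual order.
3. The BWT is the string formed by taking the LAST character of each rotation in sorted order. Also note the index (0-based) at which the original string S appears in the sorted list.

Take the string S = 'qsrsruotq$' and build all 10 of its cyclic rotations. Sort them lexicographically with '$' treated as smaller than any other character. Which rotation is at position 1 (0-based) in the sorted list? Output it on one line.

Answer: otq$qsrsru

Derivation:
All 10 rotations (rotation i = S[i:]+S[:i]):
  rot[0] = qsrsruotq$
  rot[1] = srsruotq$q
  rot[2] = rsruotq$qs
  rot[3] = sruotq$qsr
  rot[4] = ruotq$qsrs
  rot[5] = uotq$qsrsr
  rot[6] = otq$qsrsru
  rot[7] = tq$qsrsruo
  rot[8] = q$qsrsruot
  rot[9] = $qsrsruotq
Sorted (with $ < everything):
  sorted[0] = $qsrsruotq
  sorted[1] = otq$qsrsru
  sorted[2] = q$qsrsruot
  sorted[3] = qsrsruotq$
  sorted[4] = rsruotq$qs
  sorted[5] = ruotq$qsrs
  sorted[6] = srsruotq$q
  sorted[7] = sruotq$qsr
  sorted[8] = tq$qsrsruo
  sorted[9] = uotq$qsrsr
sorted[1] = otq$qsrsru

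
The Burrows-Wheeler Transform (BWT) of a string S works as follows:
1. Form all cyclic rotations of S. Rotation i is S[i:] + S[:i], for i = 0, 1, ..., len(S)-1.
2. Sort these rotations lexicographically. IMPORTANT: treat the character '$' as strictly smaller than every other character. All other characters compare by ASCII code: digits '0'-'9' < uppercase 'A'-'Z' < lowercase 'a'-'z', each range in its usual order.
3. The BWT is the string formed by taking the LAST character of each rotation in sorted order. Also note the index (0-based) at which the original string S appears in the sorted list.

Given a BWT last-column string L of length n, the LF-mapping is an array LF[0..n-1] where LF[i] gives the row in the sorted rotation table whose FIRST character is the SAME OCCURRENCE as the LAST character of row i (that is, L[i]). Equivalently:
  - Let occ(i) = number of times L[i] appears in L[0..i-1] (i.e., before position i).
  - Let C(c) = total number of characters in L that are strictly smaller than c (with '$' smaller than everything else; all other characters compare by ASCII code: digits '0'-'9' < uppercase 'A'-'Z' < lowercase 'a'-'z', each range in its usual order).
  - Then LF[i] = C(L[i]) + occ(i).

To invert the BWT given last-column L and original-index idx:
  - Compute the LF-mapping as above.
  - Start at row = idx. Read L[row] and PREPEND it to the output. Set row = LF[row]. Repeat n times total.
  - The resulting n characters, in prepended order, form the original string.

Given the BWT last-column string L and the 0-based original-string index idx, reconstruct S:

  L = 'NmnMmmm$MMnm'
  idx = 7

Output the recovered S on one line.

Answer: mmMMmnnMmmN$

Derivation:
LF mapping: 4 5 10 1 6 7 8 0 2 3 11 9
Walk LF starting at row 7, prepending L[row]:
  step 1: row=7, L[7]='$', prepend. Next row=LF[7]=0
  step 2: row=0, L[0]='N', prepend. Next row=LF[0]=4
  step 3: row=4, L[4]='m', prepend. Next row=LF[4]=6
  step 4: row=6, L[6]='m', prepend. Next row=LF[6]=8
  step 5: row=8, L[8]='M', prepend. Next row=LF[8]=2
  step 6: row=2, L[2]='n', prepend. Next row=LF[2]=10
  step 7: row=10, L[10]='n', prepend. Next row=LF[10]=11
  step 8: row=11, L[11]='m', prepend. Next row=LF[11]=9
  step 9: row=9, L[9]='M', prepend. Next row=LF[9]=3
  step 10: row=3, L[3]='M', prepend. Next row=LF[3]=1
  step 11: row=1, L[1]='m', prepend. Next row=LF[1]=5
  step 12: row=5, L[5]='m', prepend. Next row=LF[5]=7
Reversed output: mmMMmnnMmmN$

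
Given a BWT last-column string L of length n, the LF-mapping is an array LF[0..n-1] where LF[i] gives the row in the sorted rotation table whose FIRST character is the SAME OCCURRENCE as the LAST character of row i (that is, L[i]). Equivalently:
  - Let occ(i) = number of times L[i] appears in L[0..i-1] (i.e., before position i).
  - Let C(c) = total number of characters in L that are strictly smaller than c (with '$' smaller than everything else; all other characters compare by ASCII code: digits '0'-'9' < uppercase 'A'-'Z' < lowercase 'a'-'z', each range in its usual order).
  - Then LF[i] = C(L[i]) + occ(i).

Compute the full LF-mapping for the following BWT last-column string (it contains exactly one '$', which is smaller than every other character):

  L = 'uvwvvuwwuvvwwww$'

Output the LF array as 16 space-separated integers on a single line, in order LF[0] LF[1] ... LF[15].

Char counts: '$':1, 'u':3, 'v':5, 'w':7
C (first-col start): C('$')=0, C('u')=1, C('v')=4, C('w')=9
L[0]='u': occ=0, LF[0]=C('u')+0=1+0=1
L[1]='v': occ=0, LF[1]=C('v')+0=4+0=4
L[2]='w': occ=0, LF[2]=C('w')+0=9+0=9
L[3]='v': occ=1, LF[3]=C('v')+1=4+1=5
L[4]='v': occ=2, LF[4]=C('v')+2=4+2=6
L[5]='u': occ=1, LF[5]=C('u')+1=1+1=2
L[6]='w': occ=1, LF[6]=C('w')+1=9+1=10
L[7]='w': occ=2, LF[7]=C('w')+2=9+2=11
L[8]='u': occ=2, LF[8]=C('u')+2=1+2=3
L[9]='v': occ=3, LF[9]=C('v')+3=4+3=7
L[10]='v': occ=4, LF[10]=C('v')+4=4+4=8
L[11]='w': occ=3, LF[11]=C('w')+3=9+3=12
L[12]='w': occ=4, LF[12]=C('w')+4=9+4=13
L[13]='w': occ=5, LF[13]=C('w')+5=9+5=14
L[14]='w': occ=6, LF[14]=C('w')+6=9+6=15
L[15]='$': occ=0, LF[15]=C('$')+0=0+0=0

Answer: 1 4 9 5 6 2 10 11 3 7 8 12 13 14 15 0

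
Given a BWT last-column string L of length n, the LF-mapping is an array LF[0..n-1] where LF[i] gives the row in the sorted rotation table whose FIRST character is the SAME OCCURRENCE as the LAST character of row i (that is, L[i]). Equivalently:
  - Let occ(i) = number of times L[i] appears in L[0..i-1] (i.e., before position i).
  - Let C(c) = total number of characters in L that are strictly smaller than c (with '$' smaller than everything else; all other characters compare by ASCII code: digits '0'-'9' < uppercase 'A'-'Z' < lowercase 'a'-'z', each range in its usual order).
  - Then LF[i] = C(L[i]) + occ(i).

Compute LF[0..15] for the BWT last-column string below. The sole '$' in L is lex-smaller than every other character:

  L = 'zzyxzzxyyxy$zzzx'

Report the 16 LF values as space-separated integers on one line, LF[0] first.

Answer: 9 10 5 1 11 12 2 6 7 3 8 0 13 14 15 4

Derivation:
Char counts: '$':1, 'x':4, 'y':4, 'z':7
C (first-col start): C('$')=0, C('x')=1, C('y')=5, C('z')=9
L[0]='z': occ=0, LF[0]=C('z')+0=9+0=9
L[1]='z': occ=1, LF[1]=C('z')+1=9+1=10
L[2]='y': occ=0, LF[2]=C('y')+0=5+0=5
L[3]='x': occ=0, LF[3]=C('x')+0=1+0=1
L[4]='z': occ=2, LF[4]=C('z')+2=9+2=11
L[5]='z': occ=3, LF[5]=C('z')+3=9+3=12
L[6]='x': occ=1, LF[6]=C('x')+1=1+1=2
L[7]='y': occ=1, LF[7]=C('y')+1=5+1=6
L[8]='y': occ=2, LF[8]=C('y')+2=5+2=7
L[9]='x': occ=2, LF[9]=C('x')+2=1+2=3
L[10]='y': occ=3, LF[10]=C('y')+3=5+3=8
L[11]='$': occ=0, LF[11]=C('$')+0=0+0=0
L[12]='z': occ=4, LF[12]=C('z')+4=9+4=13
L[13]='z': occ=5, LF[13]=C('z')+5=9+5=14
L[14]='z': occ=6, LF[14]=C('z')+6=9+6=15
L[15]='x': occ=3, LF[15]=C('x')+3=1+3=4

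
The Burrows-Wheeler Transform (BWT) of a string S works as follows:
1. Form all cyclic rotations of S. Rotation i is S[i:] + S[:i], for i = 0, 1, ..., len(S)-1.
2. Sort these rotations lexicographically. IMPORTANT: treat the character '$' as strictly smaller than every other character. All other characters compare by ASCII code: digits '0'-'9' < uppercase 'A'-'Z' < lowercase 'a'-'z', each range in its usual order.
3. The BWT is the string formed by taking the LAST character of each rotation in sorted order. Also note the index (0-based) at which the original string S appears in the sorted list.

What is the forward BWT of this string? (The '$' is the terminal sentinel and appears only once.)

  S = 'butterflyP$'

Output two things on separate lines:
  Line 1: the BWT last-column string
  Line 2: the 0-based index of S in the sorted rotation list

Answer: Py$trfetubl
2

Derivation:
All 11 rotations (rotation i = S[i:]+S[:i]):
  rot[0] = butterflyP$
  rot[1] = utterflyP$b
  rot[2] = tterflyP$bu
  rot[3] = terflyP$but
  rot[4] = erflyP$butt
  rot[5] = rflyP$butte
  rot[6] = flyP$butter
  rot[7] = lyP$butterf
  rot[8] = yP$butterfl
  rot[9] = P$butterfly
  rot[10] = $butterflyP
Sorted (with $ < everything):
  sorted[0] = $butterflyP  (last char: 'P')
  sorted[1] = P$butterfly  (last char: 'y')
  sorted[2] = butterflyP$  (last char: '$')
  sorted[3] = erflyP$butt  (last char: 't')
  sorted[4] = flyP$butter  (last char: 'r')
  sorted[5] = lyP$butterf  (last char: 'f')
  sorted[6] = rflyP$butte  (last char: 'e')
  sorted[7] = terflyP$but  (last char: 't')
  sorted[8] = tterflyP$bu  (last char: 'u')
  sorted[9] = utterflyP$b  (last char: 'b')
  sorted[10] = yP$butterfl  (last char: 'l')
Last column: Py$trfetubl
Original string S is at sorted index 2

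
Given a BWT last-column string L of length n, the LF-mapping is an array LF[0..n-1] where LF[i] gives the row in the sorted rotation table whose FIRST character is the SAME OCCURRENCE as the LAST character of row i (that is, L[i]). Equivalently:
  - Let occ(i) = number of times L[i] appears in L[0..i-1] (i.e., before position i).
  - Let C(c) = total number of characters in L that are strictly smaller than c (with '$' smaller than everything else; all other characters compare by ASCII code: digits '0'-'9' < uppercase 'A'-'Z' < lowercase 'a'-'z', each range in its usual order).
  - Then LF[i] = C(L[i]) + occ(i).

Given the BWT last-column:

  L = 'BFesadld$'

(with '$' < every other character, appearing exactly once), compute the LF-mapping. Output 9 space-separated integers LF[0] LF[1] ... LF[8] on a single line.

Answer: 1 2 6 8 3 4 7 5 0

Derivation:
Char counts: '$':1, 'B':1, 'F':1, 'a':1, 'd':2, 'e':1, 'l':1, 's':1
C (first-col start): C('$')=0, C('B')=1, C('F')=2, C('a')=3, C('d')=4, C('e')=6, C('l')=7, C('s')=8
L[0]='B': occ=0, LF[0]=C('B')+0=1+0=1
L[1]='F': occ=0, LF[1]=C('F')+0=2+0=2
L[2]='e': occ=0, LF[2]=C('e')+0=6+0=6
L[3]='s': occ=0, LF[3]=C('s')+0=8+0=8
L[4]='a': occ=0, LF[4]=C('a')+0=3+0=3
L[5]='d': occ=0, LF[5]=C('d')+0=4+0=4
L[6]='l': occ=0, LF[6]=C('l')+0=7+0=7
L[7]='d': occ=1, LF[7]=C('d')+1=4+1=5
L[8]='$': occ=0, LF[8]=C('$')+0=0+0=0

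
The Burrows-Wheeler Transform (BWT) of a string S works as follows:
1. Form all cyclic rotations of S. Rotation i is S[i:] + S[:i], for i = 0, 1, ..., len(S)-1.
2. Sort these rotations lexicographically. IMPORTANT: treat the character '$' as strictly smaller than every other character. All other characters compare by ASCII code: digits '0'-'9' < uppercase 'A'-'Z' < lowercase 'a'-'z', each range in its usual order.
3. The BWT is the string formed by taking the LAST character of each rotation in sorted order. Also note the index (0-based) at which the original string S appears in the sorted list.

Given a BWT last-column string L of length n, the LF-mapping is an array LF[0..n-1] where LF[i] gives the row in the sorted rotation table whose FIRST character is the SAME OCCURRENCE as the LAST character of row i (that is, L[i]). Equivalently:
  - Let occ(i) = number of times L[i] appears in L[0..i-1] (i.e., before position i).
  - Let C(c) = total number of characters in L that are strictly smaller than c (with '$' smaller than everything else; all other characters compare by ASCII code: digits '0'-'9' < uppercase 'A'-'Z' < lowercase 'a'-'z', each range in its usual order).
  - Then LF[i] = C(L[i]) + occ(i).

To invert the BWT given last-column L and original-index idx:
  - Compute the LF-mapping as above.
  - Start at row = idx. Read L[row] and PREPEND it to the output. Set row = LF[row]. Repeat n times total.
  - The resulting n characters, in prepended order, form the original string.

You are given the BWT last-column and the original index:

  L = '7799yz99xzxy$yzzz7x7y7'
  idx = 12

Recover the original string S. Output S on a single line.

LF mapping: 1 2 6 7 13 17 8 9 10 18 11 14 0 15 19 20 21 3 12 4 16 5
Walk LF starting at row 12, prepending L[row]:
  step 1: row=12, L[12]='$', prepend. Next row=LF[12]=0
  step 2: row=0, L[0]='7', prepend. Next row=LF[0]=1
  step 3: row=1, L[1]='7', prepend. Next row=LF[1]=2
  step 4: row=2, L[2]='9', prepend. Next row=LF[2]=6
  step 5: row=6, L[6]='9', prepend. Next row=LF[6]=8
  step 6: row=8, L[8]='x', prepend. Next row=LF[8]=10
  step 7: row=10, L[10]='x', prepend. Next row=LF[10]=11
  step 8: row=11, L[11]='y', prepend. Next row=LF[11]=14
  step 9: row=14, L[14]='z', prepend. Next row=LF[14]=19
  step 10: row=19, L[19]='7', prepend. Next row=LF[19]=4
  step 11: row=4, L[4]='y', prepend. Next row=LF[4]=13
  step 12: row=13, L[13]='y', prepend. Next row=LF[13]=15
  step 13: row=15, L[15]='z', prepend. Next row=LF[15]=20
  step 14: row=20, L[20]='y', prepend. Next row=LF[20]=16
  step 15: row=16, L[16]='z', prepend. Next row=LF[16]=21
  step 16: row=21, L[21]='7', prepend. Next row=LF[21]=5
  step 17: row=5, L[5]='z', prepend. Next row=LF[5]=17
  step 18: row=17, L[17]='7', prepend. Next row=LF[17]=3
  step 19: row=3, L[3]='9', prepend. Next row=LF[3]=7
  step 20: row=7, L[7]='9', prepend. Next row=LF[7]=9
  step 21: row=9, L[9]='z', prepend. Next row=LF[9]=18
  step 22: row=18, L[18]='x', prepend. Next row=LF[18]=12
Reversed output: xz997z7zyzyy7zyxx9977$

Answer: xz997z7zyzyy7zyxx9977$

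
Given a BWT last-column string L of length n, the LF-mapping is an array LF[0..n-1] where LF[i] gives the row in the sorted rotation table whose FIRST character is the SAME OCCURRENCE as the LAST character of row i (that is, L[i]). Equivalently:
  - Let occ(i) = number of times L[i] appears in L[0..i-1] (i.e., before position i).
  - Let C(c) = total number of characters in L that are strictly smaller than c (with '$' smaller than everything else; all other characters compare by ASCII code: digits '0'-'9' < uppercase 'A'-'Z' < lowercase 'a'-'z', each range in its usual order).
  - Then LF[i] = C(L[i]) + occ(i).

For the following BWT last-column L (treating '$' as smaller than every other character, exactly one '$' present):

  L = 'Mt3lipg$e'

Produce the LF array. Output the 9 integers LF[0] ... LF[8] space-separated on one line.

Answer: 2 8 1 6 5 7 4 0 3

Derivation:
Char counts: '$':1, '3':1, 'M':1, 'e':1, 'g':1, 'i':1, 'l':1, 'p':1, 't':1
C (first-col start): C('$')=0, C('3')=1, C('M')=2, C('e')=3, C('g')=4, C('i')=5, C('l')=6, C('p')=7, C('t')=8
L[0]='M': occ=0, LF[0]=C('M')+0=2+0=2
L[1]='t': occ=0, LF[1]=C('t')+0=8+0=8
L[2]='3': occ=0, LF[2]=C('3')+0=1+0=1
L[3]='l': occ=0, LF[3]=C('l')+0=6+0=6
L[4]='i': occ=0, LF[4]=C('i')+0=5+0=5
L[5]='p': occ=0, LF[5]=C('p')+0=7+0=7
L[6]='g': occ=0, LF[6]=C('g')+0=4+0=4
L[7]='$': occ=0, LF[7]=C('$')+0=0+0=0
L[8]='e': occ=0, LF[8]=C('e')+0=3+0=3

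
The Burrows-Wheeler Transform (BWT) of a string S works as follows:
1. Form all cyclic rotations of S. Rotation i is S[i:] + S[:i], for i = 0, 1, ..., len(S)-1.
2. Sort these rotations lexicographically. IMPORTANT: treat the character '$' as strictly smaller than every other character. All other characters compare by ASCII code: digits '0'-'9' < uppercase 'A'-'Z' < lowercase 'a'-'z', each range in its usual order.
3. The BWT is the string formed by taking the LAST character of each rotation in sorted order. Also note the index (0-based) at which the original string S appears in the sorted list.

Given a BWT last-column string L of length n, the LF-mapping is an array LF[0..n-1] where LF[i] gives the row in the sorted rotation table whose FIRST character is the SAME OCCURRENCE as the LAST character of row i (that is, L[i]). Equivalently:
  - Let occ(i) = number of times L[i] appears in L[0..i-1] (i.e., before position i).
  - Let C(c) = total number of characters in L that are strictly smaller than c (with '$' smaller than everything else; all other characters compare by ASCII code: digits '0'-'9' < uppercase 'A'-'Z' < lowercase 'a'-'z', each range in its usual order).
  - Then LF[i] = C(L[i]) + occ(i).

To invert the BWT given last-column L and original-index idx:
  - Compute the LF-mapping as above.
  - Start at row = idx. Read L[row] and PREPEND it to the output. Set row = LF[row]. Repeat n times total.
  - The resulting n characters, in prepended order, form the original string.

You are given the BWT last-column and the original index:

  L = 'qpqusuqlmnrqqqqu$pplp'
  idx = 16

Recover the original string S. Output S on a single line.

Answer: rqluplpumpuqqqqqpsnq$

Derivation:
LF mapping: 9 5 10 18 17 19 11 1 3 4 16 12 13 14 15 20 0 6 7 2 8
Walk LF starting at row 16, prepending L[row]:
  step 1: row=16, L[16]='$', prepend. Next row=LF[16]=0
  step 2: row=0, L[0]='q', prepend. Next row=LF[0]=9
  step 3: row=9, L[9]='n', prepend. Next row=LF[9]=4
  step 4: row=4, L[4]='s', prepend. Next row=LF[4]=17
  step 5: row=17, L[17]='p', prepend. Next row=LF[17]=6
  step 6: row=6, L[6]='q', prepend. Next row=LF[6]=11
  step 7: row=11, L[11]='q', prepend. Next row=LF[11]=12
  step 8: row=12, L[12]='q', prepend. Next row=LF[12]=13
  step 9: row=13, L[13]='q', prepend. Next row=LF[13]=14
  step 10: row=14, L[14]='q', prepend. Next row=LF[14]=15
  step 11: row=15, L[15]='u', prepend. Next row=LF[15]=20
  step 12: row=20, L[20]='p', prepend. Next row=LF[20]=8
  step 13: row=8, L[8]='m', prepend. Next row=LF[8]=3
  step 14: row=3, L[3]='u', prepend. Next row=LF[3]=18
  step 15: row=18, L[18]='p', prepend. Next row=LF[18]=7
  step 16: row=7, L[7]='l', prepend. Next row=LF[7]=1
  step 17: row=1, L[1]='p', prepend. Next row=LF[1]=5
  step 18: row=5, L[5]='u', prepend. Next row=LF[5]=19
  step 19: row=19, L[19]='l', prepend. Next row=LF[19]=2
  step 20: row=2, L[2]='q', prepend. Next row=LF[2]=10
  step 21: row=10, L[10]='r', prepend. Next row=LF[10]=16
Reversed output: rqluplpumpuqqqqqpsnq$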